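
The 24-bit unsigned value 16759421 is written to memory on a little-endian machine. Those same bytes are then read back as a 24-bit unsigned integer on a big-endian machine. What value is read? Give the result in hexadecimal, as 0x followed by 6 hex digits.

0x7DBAFF

16759421 in 24-bit hexadecimal is 0xFFBA7D.
Stored little-endian, the bytes at ascending addresses are 7D BA FF.
Read back as big-endian, the last byte is least significant, giving 0x7DBAFF.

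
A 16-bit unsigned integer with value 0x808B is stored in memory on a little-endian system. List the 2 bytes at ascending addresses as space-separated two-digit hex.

8B 80

Split into bytes (most-significant first): 80 8B.
Little-endian: lowest address holds the least-significant byte.
So at ascending addresses the bytes are 8B 80.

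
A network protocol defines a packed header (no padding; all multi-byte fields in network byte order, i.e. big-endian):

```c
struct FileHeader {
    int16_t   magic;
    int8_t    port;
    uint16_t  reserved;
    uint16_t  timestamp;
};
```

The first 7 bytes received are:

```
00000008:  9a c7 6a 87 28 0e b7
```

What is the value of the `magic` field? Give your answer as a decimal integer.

-25913

`magic` is the first field, at byte offset 0, occupying 2 bytes.
Bytes at offsets 0..1: 9A C7.
Big-endian: lowest address holds the most-significant byte.
The bytes are already most-significant first: 0x9AC7.
Top bit is set, so as a signed 16-bit value this is 0x9AC7 − 2^16 = -25913.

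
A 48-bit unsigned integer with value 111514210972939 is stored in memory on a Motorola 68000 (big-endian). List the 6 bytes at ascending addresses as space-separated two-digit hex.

65 6B EC EE B5 0B

111514210972939 in hexadecimal, padded to 48 bits, is 0x656BECEEB50B.
Split into bytes (most-significant first): 65 6B EC EE B5 0B.
In big-endian order the high byte comes first in memory.
So the memory order matches the most-significant-first order: 65 6B EC EE B5 0B.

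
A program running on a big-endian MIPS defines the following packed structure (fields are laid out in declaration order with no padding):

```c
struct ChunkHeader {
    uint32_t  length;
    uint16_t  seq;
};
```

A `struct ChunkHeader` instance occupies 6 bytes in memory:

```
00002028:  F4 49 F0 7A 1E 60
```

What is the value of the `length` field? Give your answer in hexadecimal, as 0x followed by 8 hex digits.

`length` is the first field, at byte offset 0, occupying 4 bytes.
Bytes at offsets 0..3: F4 49 F0 7A.
In big-endian order the high byte comes first in memory.
The bytes are already most-significant first: 0xF449F07A.

0xF449F07A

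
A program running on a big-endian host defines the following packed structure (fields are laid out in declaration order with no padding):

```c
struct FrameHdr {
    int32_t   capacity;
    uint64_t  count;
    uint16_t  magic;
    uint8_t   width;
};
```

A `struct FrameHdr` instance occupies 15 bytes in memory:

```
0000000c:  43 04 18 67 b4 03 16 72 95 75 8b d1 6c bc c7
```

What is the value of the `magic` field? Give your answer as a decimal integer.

`magic` follows `capacity` (4 B), `count` (8 B), so it starts at offset 4 + 8 = 12 and occupies 2 bytes.
Bytes at offsets 12..13: 6C BC.
Big-endian stores the most-significant byte at the lowest address.
The bytes are already most-significant first: 0x6CBC.
0x6CBC = 27836.

27836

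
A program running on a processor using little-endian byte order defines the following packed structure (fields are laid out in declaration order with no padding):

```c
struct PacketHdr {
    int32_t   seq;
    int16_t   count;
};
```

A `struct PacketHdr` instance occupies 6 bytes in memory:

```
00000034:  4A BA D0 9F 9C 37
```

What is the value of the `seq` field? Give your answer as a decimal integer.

-1613710774

`seq` is the first field, at byte offset 0, occupying 4 bytes.
Bytes at offsets 0..3: 4A BA D0 9F.
Little-endian: lowest address holds the least-significant byte.
Reassemble most-significant byte first: 9F D0 BA 4A → 0x9FD0BA4A.
Top bit is set, so as a signed 32-bit value this is 0x9FD0BA4A − 2^32 = -1613710774.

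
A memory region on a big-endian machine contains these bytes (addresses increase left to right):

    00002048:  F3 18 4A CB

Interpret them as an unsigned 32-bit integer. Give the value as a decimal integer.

4078455499

In big-endian order the high byte comes first in memory.
The bytes are already most-significant first: 0xF3184ACB.
0xF3184ACB = 4078455499.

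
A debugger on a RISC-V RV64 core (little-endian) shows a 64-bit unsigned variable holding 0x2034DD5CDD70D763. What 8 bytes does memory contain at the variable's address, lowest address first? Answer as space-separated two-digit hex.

63 D7 70 DD 5C DD 34 20

Split into bytes (most-significant first): 20 34 DD 5C DD 70 D7 63.
Little-endian: lowest address holds the least-significant byte.
So at ascending addresses the bytes are 63 D7 70 DD 5C DD 34 20.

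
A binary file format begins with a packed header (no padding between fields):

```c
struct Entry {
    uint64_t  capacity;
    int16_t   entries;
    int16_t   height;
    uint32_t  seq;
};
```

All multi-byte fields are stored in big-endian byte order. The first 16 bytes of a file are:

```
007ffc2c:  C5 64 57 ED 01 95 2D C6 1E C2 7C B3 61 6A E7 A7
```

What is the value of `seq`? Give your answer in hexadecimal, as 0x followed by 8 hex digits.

0x616AE7A7

`seq` follows `capacity` (8 B), `entries` (2 B), `height` (2 B), so it starts at offset 8 + 2 + 2 = 12 and occupies 4 bytes.
Bytes at offsets 12..15: 61 6A E7 A7.
Big-endian: lowest address holds the most-significant byte.
The bytes are already most-significant first: 0x616AE7A7.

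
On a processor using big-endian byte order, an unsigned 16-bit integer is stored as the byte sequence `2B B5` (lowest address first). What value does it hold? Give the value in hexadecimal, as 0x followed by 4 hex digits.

0x2BB5

Big-endian: lowest address holds the most-significant byte.
The bytes are already most-significant first: 0x2BB5.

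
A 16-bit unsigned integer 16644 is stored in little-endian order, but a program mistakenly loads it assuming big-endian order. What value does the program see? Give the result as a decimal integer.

1089

16644 in 16-bit hexadecimal is 0x4104.
Stored little-endian, the bytes at ascending addresses are 04 41.
Read back as big-endian, the last byte is least significant, giving 0x0441.
0x0441 = 1089.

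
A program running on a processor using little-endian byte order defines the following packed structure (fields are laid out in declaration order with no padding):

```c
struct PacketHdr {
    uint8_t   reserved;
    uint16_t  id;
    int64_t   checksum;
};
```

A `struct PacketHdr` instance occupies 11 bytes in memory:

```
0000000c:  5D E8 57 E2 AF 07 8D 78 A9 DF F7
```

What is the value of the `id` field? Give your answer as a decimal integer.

`id` follows `reserved` (1 byte), so it starts at byte offset 1 and occupies 2 bytes.
Bytes at offsets 1..2: E8 57.
In little-endian order the low byte comes first in memory.
Reassemble most-significant byte first: 57 E8 → 0x57E8.
0x57E8 = 22504.

22504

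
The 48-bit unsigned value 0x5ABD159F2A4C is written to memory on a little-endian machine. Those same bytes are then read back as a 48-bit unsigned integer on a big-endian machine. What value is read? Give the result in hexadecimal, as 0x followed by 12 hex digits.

Stored little-endian, the bytes at ascending addresses are 4C 2A 9F 15 BD 5A.
Read back as big-endian, the last byte is least significant, giving 0x4C2A9F15BD5A.

0x4C2A9F15BD5A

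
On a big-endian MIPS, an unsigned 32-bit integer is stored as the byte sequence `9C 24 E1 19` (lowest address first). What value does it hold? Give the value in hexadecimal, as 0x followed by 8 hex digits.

0x9C24E119

In big-endian order the high byte comes first in memory.
The bytes are already most-significant first: 0x9C24E119.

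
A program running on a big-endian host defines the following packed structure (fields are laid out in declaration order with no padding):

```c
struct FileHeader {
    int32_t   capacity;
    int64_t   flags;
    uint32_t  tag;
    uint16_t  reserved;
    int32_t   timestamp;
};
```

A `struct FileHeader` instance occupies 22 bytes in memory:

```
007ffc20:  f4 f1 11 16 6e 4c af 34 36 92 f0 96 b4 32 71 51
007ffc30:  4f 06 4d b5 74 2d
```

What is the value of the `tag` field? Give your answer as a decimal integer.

`tag` follows `capacity` (4 B), `flags` (8 B), so it starts at offset 4 + 8 = 12 and occupies 4 bytes.
Bytes at offsets 12..15: B4 32 71 51.
Big-endian stores the most-significant byte at the lowest address.
The bytes are already most-significant first: 0xB4327151.
0xB4327151 = 3023204689.

3023204689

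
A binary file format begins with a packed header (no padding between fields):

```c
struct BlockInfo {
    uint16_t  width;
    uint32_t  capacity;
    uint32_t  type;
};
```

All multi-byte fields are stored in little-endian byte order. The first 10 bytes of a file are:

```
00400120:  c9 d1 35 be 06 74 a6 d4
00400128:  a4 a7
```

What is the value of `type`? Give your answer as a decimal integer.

2812597414

`type` follows `width` (2 B), `capacity` (4 B), so it starts at offset 2 + 4 = 6 and occupies 4 bytes.
Bytes at offsets 6..9: A6 D4 A4 A7.
Little-endian: lowest address holds the least-significant byte.
Reassemble most-significant byte first: A7 A4 D4 A6 → 0xA7A4D4A6.
0xA7A4D4A6 = 2812597414.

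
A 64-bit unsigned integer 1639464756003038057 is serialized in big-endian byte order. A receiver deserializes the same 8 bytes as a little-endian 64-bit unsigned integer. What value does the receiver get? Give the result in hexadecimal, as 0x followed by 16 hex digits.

0x69635563828CC016

1639464756003038057 in 64-bit hexadecimal is 0x16C08C8263556369.
Stored big-endian, the bytes at ascending addresses are 16 C0 8C 82 63 55 63 69.
Read back as little-endian, the first byte is least significant, giving 0x69635563828CC016.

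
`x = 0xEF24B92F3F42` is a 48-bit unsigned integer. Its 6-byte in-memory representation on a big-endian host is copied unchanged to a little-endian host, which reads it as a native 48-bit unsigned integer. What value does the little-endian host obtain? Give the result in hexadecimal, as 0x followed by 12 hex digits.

Stored big-endian, the bytes at ascending addresses are EF 24 B9 2F 3F 42.
Read back as little-endian, the first byte is least significant, giving 0x423F2FB924EF.

0x423F2FB924EF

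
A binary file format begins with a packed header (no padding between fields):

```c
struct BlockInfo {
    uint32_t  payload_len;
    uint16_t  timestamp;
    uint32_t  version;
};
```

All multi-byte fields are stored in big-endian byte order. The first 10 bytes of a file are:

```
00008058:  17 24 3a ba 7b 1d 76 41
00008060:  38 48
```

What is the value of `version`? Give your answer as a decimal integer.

1983985736

`version` follows `payload_len` (4 B), `timestamp` (2 B), so it starts at offset 4 + 2 = 6 and occupies 4 bytes.
Bytes at offsets 6..9: 76 41 38 48.
In big-endian order the high byte comes first in memory.
The bytes are already most-significant first: 0x76413848.
0x76413848 = 1983985736.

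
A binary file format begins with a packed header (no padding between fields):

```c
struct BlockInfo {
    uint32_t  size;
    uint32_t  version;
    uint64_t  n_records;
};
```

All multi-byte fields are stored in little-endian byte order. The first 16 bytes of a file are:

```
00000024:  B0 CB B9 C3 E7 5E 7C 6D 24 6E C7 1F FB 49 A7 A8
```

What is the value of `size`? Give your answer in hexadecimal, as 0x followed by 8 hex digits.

`size` is the first field, at byte offset 0, occupying 4 bytes.
Bytes at offsets 0..3: B0 CB B9 C3.
Little-endian stores the least-significant byte at the lowest address.
Reassemble most-significant byte first: C3 B9 CB B0 → 0xC3B9CBB0.

0xC3B9CBB0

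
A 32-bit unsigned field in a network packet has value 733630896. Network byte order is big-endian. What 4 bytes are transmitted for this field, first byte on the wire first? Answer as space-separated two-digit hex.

2B BA 51 B0

733630896 in hexadecimal, padded to 32 bits, is 0x2BBA51B0.
Split into bytes (most-significant first): 2B BA 51 B0.
Big-endian: lowest address holds the most-significant byte.
So the memory order matches the most-significant-first order: 2B BA 51 B0.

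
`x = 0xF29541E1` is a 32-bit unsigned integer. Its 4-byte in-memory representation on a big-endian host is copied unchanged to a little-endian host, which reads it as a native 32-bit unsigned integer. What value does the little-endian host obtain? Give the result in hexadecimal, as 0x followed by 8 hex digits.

0xE14195F2

Stored big-endian, the bytes at ascending addresses are F2 95 41 E1.
Read back as little-endian, the first byte is least significant, giving 0xE14195F2.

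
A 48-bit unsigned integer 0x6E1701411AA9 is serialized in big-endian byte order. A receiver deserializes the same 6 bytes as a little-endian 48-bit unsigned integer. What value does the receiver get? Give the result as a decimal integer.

Stored big-endian, the bytes at ascending addresses are 6E 17 01 41 1A A9.
Read back as little-endian, the first byte is least significant, giving 0xA91A4101176E.
0xA91A4101176E = 185930224834414.

185930224834414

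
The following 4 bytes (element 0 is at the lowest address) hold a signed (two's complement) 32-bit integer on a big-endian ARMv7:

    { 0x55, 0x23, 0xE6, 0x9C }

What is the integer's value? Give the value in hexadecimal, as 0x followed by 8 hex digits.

In big-endian order the high byte comes first in memory.
The bytes are already most-significant first: 0x5523E69C.

0x5523E69C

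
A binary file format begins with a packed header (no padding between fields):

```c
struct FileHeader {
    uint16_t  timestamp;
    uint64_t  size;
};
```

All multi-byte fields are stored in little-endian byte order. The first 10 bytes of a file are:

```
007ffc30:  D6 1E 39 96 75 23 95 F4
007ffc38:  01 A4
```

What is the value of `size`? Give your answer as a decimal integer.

11817995818579105337

`size` follows `timestamp` (2 bytes), so it starts at byte offset 2 and occupies 8 bytes.
Bytes at offsets 2..9: 39 96 75 23 95 F4 01 A4.
Little-endian stores the least-significant byte at the lowest address.
Reassemble most-significant byte first: A4 01 F4 95 23 75 96 39 → 0xA401F49523759639.
0xA401F49523759639 = 11817995818579105337.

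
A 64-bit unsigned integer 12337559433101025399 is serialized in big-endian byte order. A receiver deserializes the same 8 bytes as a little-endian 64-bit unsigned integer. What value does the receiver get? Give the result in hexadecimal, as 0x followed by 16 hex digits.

12337559433101025399 in 64-bit hexadecimal is 0xAB37D0EFED41A077.
Stored big-endian, the bytes at ascending addresses are AB 37 D0 EF ED 41 A0 77.
Read back as little-endian, the first byte is least significant, giving 0x77A041EDEFD037AB.

0x77A041EDEFD037AB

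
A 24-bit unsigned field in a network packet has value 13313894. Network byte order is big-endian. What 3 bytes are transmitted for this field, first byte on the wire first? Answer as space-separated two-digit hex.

CB 27 66

13313894 in hexadecimal, padded to 24 bits, is 0xCB2766.
Split into bytes (most-significant first): CB 27 66.
Big-endian stores the most-significant byte at the lowest address.
So the memory order matches the most-significant-first order: CB 27 66.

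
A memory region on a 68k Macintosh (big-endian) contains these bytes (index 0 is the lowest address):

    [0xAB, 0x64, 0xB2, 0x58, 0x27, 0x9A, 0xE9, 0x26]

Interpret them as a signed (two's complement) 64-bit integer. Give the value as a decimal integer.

-6096551903861479130

In big-endian order the high byte comes first in memory.
The bytes are already most-significant first: 0xAB64B258279AE926.
Top bit is set, so as a signed 64-bit value this is 0xAB64B258279AE926 − 2^64 = -6096551903861479130.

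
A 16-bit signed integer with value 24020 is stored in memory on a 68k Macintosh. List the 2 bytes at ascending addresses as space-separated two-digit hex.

5D D4

24020 in hexadecimal, padded to 16 bits, is 0x5DD4.
Split into bytes (most-significant first): 5D D4.
Big-endian: lowest address holds the most-significant byte.
So the memory order matches the most-significant-first order: 5D D4.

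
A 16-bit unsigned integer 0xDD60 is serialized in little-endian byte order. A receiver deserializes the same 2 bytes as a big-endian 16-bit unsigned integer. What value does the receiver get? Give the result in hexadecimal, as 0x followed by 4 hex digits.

0x60DD

Stored little-endian, the bytes at ascending addresses are 60 DD.
Read back as big-endian, the last byte is least significant, giving 0x60DD.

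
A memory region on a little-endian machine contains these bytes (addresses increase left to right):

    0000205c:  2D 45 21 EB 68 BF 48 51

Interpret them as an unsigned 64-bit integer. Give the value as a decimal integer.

In little-endian order the low byte comes first in memory.
Reassemble most-significant byte first: 51 48 BF 68 EB 21 45 2D → 0x5148BF68EB21452D.
0x5148BF68EB21452D = 5857141772737660205.

5857141772737660205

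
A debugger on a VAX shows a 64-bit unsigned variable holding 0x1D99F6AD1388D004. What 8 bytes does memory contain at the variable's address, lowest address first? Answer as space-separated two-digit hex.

04 D0 88 13 AD F6 99 1D

Split into bytes (most-significant first): 1D 99 F6 AD 13 88 D0 04.
Little-endian stores the least-significant byte at the lowest address.
So at ascending addresses the bytes are 04 D0 88 13 AD F6 99 1D.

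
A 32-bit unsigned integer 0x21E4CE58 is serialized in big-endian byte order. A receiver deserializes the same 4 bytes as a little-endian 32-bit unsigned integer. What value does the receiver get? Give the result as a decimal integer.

1489953825

Stored big-endian, the bytes at ascending addresses are 21 E4 CE 58.
Read back as little-endian, the first byte is least significant, giving 0x58CEE421.
0x58CEE421 = 1489953825.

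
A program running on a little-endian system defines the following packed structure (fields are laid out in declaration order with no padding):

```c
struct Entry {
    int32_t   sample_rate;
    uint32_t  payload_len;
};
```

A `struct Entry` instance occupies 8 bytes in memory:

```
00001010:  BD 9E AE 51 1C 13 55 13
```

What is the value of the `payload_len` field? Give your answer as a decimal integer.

324342556

`payload_len` follows `sample_rate` (4 bytes), so it starts at byte offset 4 and occupies 4 bytes.
Bytes at offsets 4..7: 1C 13 55 13.
In little-endian order the low byte comes first in memory.
Reassemble most-significant byte first: 13 55 13 1C → 0x1355131C.
0x1355131C = 324342556.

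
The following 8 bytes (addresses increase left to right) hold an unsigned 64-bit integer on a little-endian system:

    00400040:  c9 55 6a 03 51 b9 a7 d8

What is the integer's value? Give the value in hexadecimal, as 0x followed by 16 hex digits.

In little-endian order the low byte comes first in memory.
Reassemble most-significant byte first: D8 A7 B9 51 03 6A 55 C9 → 0xD8A7B951036A55C9.

0xD8A7B951036A55C9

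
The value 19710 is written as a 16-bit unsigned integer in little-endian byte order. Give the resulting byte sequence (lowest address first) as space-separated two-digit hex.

19710 in hexadecimal, padded to 16 bits, is 0x4CFE.
Split into bytes (most-significant first): 4C FE.
Little-endian stores the least-significant byte at the lowest address.
So at ascending addresses the bytes are FE 4C.

FE 4C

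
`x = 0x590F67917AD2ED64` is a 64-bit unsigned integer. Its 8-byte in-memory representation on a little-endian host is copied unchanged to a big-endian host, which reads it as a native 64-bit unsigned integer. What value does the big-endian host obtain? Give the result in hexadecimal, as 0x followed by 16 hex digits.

0x64EDD27A91670F59

Stored little-endian, the bytes at ascending addresses are 64 ED D2 7A 91 67 0F 59.
Read back as big-endian, the last byte is least significant, giving 0x64EDD27A91670F59.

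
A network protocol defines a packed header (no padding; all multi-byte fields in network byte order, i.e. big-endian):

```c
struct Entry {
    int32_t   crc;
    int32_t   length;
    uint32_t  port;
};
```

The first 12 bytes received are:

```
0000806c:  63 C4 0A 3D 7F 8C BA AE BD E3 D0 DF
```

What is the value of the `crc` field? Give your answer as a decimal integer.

1673792061

`crc` is the first field, at byte offset 0, occupying 4 bytes.
Bytes at offsets 0..3: 63 C4 0A 3D.
Big-endian stores the most-significant byte at the lowest address.
The bytes are already most-significant first: 0x63C40A3D.
0x63C40A3D = 1673792061.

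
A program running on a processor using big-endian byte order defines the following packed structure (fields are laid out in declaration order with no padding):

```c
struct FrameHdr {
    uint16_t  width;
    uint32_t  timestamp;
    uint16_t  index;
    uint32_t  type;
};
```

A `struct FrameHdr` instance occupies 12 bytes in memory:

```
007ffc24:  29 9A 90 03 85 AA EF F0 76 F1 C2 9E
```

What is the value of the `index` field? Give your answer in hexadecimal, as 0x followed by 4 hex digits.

`index` follows `width` (2 B), `timestamp` (4 B), so it starts at offset 2 + 4 = 6 and occupies 2 bytes.
Bytes at offsets 6..7: EF F0.
In big-endian order the high byte comes first in memory.
The bytes are already most-significant first: 0xEFF0.

0xEFF0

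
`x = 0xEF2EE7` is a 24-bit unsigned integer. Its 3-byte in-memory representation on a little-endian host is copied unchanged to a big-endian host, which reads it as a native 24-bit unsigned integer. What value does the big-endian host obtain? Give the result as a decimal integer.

15150831

Stored little-endian, the bytes at ascending addresses are E7 2E EF.
Read back as big-endian, the last byte is least significant, giving 0xE72EEF.
0xE72EEF = 15150831.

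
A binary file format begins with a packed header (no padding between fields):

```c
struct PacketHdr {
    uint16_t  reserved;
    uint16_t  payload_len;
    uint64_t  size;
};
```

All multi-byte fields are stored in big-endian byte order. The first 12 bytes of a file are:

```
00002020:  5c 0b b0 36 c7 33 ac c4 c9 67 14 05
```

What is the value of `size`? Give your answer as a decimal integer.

14354006398552445957

`size` follows `reserved` (2 B), `payload_len` (2 B), so it starts at offset 2 + 2 = 4 and occupies 8 bytes.
Bytes at offsets 4..11: C7 33 AC C4 C9 67 14 05.
Big-endian stores the most-significant byte at the lowest address.
The bytes are already most-significant first: 0xC733ACC4C9671405.
0xC733ACC4C9671405 = 14354006398552445957.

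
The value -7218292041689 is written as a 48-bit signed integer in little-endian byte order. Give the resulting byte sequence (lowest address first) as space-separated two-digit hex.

Two's complement of -7218292041689 in 48 bits: 7218292041689 = 0x0690A3BBA7D9; invert → 0xF96F5C445826; add 1 → 0xF96F5C445827.
Split into bytes (most-significant first): F9 6F 5C 44 58 27.
Little-endian stores the least-significant byte at the lowest address.
So at ascending addresses the bytes are 27 58 44 5C 6F F9.

27 58 44 5C 6F F9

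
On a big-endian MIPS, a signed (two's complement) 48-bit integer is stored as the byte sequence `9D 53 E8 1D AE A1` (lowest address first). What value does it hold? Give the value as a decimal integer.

-108491274604895

Big-endian: lowest address holds the most-significant byte.
The bytes are already most-significant first: 0x9D53E81DAEA1.
Top bit is set, so as a signed 48-bit value this is 0x9D53E81DAEA1 − 2^48 = -108491274604895.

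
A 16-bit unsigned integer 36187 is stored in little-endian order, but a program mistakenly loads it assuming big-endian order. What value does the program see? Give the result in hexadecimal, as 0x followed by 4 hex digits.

36187 in 16-bit hexadecimal is 0x8D5B.
Stored little-endian, the bytes at ascending addresses are 5B 8D.
Read back as big-endian, the last byte is least significant, giving 0x5B8D.

0x5B8D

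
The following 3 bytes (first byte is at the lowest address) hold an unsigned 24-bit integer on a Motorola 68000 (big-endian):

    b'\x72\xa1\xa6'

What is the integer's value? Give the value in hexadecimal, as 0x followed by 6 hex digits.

Big-endian: lowest address holds the most-significant byte.
The bytes are already most-significant first: 0x72A1A6.

0x72A1A6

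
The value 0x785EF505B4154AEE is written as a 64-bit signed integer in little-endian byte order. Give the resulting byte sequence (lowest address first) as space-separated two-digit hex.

Split into bytes (most-significant first): 78 5E F5 05 B4 15 4A EE.
Little-endian: lowest address holds the least-significant byte.
So at ascending addresses the bytes are EE 4A 15 B4 05 F5 5E 78.

EE 4A 15 B4 05 F5 5E 78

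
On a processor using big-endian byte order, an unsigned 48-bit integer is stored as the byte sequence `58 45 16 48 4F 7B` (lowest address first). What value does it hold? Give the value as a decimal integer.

In big-endian order the high byte comes first in memory.
The bytes are already most-significant first: 0x584516484F7B.
0x584516484F7B = 97053749825403.

97053749825403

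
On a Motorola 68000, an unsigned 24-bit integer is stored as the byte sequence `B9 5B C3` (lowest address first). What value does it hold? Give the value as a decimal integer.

In big-endian order the high byte comes first in memory.
The bytes are already most-significant first: 0xB95BC3.
0xB95BC3 = 12147651.

12147651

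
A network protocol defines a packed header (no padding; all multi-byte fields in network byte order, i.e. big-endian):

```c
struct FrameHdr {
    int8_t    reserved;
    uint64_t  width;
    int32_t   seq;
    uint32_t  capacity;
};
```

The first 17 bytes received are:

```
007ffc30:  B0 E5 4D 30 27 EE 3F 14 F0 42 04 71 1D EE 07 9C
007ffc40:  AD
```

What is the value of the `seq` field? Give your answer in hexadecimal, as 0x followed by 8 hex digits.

0x4204711D

`seq` follows `reserved` (1 B), `width` (8 B), so it starts at offset 1 + 8 = 9 and occupies 4 bytes.
Bytes at offsets 9..12: 42 04 71 1D.
In big-endian order the high byte comes first in memory.
The bytes are already most-significant first: 0x4204711D.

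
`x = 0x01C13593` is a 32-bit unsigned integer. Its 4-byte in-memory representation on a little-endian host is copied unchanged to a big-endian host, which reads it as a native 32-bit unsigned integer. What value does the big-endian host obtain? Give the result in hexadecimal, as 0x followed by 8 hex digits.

Stored little-endian, the bytes at ascending addresses are 93 35 C1 01.
Read back as big-endian, the last byte is least significant, giving 0x9335C101.

0x9335C101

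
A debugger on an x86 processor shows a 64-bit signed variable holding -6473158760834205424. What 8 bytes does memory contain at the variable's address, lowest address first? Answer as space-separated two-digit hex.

Two's complement of -6473158760834205424 in 64 bits: 6473158760834205424 = 0x59D54798C23B06F0; invert → 0xA62AB8673DC4F90F; add 1 → 0xA62AB8673DC4F910.
Split into bytes (most-significant first): A6 2A B8 67 3D C4 F9 10.
In little-endian order the low byte comes first in memory.
So at ascending addresses the bytes are 10 F9 C4 3D 67 B8 2A A6.

10 F9 C4 3D 67 B8 2A A6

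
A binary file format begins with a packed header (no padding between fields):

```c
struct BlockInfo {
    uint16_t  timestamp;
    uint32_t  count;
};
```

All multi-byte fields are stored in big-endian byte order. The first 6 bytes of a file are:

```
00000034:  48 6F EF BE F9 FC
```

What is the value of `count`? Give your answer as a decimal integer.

`count` follows `timestamp` (2 bytes), so it starts at byte offset 2 and occupies 4 bytes.
Bytes at offsets 2..5: EF BE F9 FC.
In big-endian order the high byte comes first in memory.
The bytes are already most-significant first: 0xEFBEF9FC.
0xEFBEF9FC = 4022270460.

4022270460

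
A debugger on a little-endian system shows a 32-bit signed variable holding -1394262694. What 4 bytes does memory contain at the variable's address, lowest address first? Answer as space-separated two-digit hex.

Two's complement of -1394262694 in 32 bits: 1394262694 = 0x531AC2A6; invert → 0xACE53D59; add 1 → 0xACE53D5A.
Split into bytes (most-significant first): AC E5 3D 5A.
In little-endian order the low byte comes first in memory.
So at ascending addresses the bytes are 5A 3D E5 AC.

5A 3D E5 AC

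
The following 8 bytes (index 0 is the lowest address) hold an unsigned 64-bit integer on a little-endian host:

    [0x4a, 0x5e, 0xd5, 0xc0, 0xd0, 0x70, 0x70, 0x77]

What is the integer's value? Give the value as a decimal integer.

8606502929795735114

In little-endian order the low byte comes first in memory.
Reassemble most-significant byte first: 77 70 70 D0 C0 D5 5E 4A → 0x777070D0C0D55E4A.
0x777070D0C0D55E4A = 8606502929795735114.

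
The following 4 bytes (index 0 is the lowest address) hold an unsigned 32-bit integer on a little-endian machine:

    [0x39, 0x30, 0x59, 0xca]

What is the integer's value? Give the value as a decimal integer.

Little-endian: lowest address holds the least-significant byte.
Reassemble most-significant byte first: CA 59 30 39 → 0xCA593039.
0xCA593039 = 3394842681.

3394842681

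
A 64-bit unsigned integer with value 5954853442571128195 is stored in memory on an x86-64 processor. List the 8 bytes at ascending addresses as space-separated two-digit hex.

5954853442571128195 in hexadecimal, padded to 64 bits, is 0x52A3E3A7E5F6CD83.
Split into bytes (most-significant first): 52 A3 E3 A7 E5 F6 CD 83.
Little-endian stores the least-significant byte at the lowest address.
So at ascending addresses the bytes are 83 CD F6 E5 A7 E3 A3 52.

83 CD F6 E5 A7 E3 A3 52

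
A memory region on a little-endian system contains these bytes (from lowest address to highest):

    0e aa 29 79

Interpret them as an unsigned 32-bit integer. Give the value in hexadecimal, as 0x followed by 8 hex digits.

In little-endian order the low byte comes first in memory.
Reassemble most-significant byte first: 79 29 AA 0E → 0x7929AA0E.

0x7929AA0E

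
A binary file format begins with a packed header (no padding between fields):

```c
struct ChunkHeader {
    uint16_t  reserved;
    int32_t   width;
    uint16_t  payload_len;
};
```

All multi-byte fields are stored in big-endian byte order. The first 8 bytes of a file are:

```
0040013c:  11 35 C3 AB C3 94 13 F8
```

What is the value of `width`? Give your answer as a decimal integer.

-1012153452

`width` follows `reserved` (2 bytes), so it starts at byte offset 2 and occupies 4 bytes.
Bytes at offsets 2..5: C3 AB C3 94.
In big-endian order the high byte comes first in memory.
The bytes are already most-significant first: 0xC3ABC394.
Top bit is set, so as a signed 32-bit value this is 0xC3ABC394 − 2^32 = -1012153452.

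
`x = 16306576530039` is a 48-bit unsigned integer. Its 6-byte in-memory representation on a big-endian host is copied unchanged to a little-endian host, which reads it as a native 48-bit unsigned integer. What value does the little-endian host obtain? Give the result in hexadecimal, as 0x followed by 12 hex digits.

16306576530039 in 48-bit hexadecimal is 0x0ED4ABB39A77.
Stored big-endian, the bytes at ascending addresses are 0E D4 AB B3 9A 77.
Read back as little-endian, the first byte is least significant, giving 0x779AB3ABD40E.

0x779AB3ABD40E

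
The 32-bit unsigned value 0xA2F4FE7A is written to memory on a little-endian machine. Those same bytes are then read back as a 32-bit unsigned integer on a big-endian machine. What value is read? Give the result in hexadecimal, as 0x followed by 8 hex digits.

0x7AFEF4A2

Stored little-endian, the bytes at ascending addresses are 7A FE F4 A2.
Read back as big-endian, the last byte is least significant, giving 0x7AFEF4A2.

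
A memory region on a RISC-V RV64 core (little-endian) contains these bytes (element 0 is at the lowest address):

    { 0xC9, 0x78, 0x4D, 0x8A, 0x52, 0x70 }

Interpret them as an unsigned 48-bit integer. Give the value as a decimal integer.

In little-endian order the low byte comes first in memory.
Reassemble most-significant byte first: 70 52 8A 4D 78 C9 → 0x70528A4D78C9.
0x70528A4D78C9 = 123499809962185.

123499809962185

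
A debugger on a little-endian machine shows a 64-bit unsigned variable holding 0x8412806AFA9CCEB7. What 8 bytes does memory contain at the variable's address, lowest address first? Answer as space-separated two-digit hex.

Split into bytes (most-significant first): 84 12 80 6A FA 9C CE B7.
Little-endian stores the least-significant byte at the lowest address.
So at ascending addresses the bytes are B7 CE 9C FA 6A 80 12 84.

B7 CE 9C FA 6A 80 12 84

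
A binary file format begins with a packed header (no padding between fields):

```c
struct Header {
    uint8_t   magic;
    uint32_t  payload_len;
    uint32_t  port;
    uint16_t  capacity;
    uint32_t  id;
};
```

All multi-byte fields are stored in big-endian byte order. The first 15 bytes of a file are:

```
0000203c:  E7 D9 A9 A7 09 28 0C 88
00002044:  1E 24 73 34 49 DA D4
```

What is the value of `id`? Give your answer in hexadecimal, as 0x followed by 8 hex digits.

0x3449DAD4

`id` follows `magic` (1 B), `payload_len` (4 B), `port` (4 B), `capacity` (2 B), so it starts at offset 1 + 4 + 4 + 2 = 11 and occupies 4 bytes.
Bytes at offsets 11..14: 34 49 DA D4.
Big-endian: lowest address holds the most-significant byte.
The bytes are already most-significant first: 0x3449DAD4.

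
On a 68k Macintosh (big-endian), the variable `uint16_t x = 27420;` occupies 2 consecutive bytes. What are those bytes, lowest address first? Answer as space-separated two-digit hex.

6B 1C

27420 in hexadecimal, padded to 16 bits, is 0x6B1C.
Split into bytes (most-significant first): 6B 1C.
Big-endian: lowest address holds the most-significant byte.
So the memory order matches the most-significant-first order: 6B 1C.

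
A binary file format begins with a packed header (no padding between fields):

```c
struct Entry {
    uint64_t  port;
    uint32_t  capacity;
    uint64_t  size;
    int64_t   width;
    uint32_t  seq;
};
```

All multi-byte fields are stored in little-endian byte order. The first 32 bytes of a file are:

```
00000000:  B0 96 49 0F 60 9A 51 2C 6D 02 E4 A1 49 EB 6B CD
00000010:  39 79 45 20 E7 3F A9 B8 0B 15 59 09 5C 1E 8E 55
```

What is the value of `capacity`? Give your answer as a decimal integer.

2716074605

`capacity` follows `port` (8 bytes), so it starts at byte offset 8 and occupies 4 bytes.
Bytes at offsets 8..11: 6D 02 E4 A1.
Little-endian stores the least-significant byte at the lowest address.
Reassemble most-significant byte first: A1 E4 02 6D → 0xA1E4026D.
0xA1E4026D = 2716074605.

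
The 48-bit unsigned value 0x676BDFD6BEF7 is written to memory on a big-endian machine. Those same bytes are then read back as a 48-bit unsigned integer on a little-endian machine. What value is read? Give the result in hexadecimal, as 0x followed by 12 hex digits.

Stored big-endian, the bytes at ascending addresses are 67 6B DF D6 BE F7.
Read back as little-endian, the first byte is least significant, giving 0xF7BED6DF6B67.

0xF7BED6DF6B67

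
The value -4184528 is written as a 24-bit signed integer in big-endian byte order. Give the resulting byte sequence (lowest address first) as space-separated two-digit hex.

C0 26 30

Two's complement of -4184528 in 24 bits: 4184528 = 0x3FD9D0; invert → 0xC0262F; add 1 → 0xC02630.
Split into bytes (most-significant first): C0 26 30.
Big-endian stores the most-significant byte at the lowest address.
So the memory order matches the most-significant-first order: C0 26 30.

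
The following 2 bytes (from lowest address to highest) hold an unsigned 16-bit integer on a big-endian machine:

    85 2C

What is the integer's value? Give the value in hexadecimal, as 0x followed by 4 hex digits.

0x852C

Big-endian stores the most-significant byte at the lowest address.
The bytes are already most-significant first: 0x852C.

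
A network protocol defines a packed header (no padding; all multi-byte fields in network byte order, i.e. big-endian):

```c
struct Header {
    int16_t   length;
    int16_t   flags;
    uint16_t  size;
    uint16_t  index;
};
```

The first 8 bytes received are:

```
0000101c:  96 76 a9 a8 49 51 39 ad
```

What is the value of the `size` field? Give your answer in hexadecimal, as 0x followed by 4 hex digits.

0x4951

`size` follows `length` (2 B), `flags` (2 B), so it starts at offset 2 + 2 = 4 and occupies 2 bytes.
Bytes at offsets 4..5: 49 51.
Big-endian stores the most-significant byte at the lowest address.
The bytes are already most-significant first: 0x4951.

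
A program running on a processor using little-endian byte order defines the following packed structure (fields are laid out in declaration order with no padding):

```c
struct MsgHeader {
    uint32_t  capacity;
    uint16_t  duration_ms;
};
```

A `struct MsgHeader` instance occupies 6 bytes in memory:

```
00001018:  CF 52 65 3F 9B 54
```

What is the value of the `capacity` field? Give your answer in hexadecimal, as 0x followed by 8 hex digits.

0x3F6552CF

`capacity` is the first field, at byte offset 0, occupying 4 bytes.
Bytes at offsets 0..3: CF 52 65 3F.
Little-endian: lowest address holds the least-significant byte.
Reassemble most-significant byte first: 3F 65 52 CF → 0x3F6552CF.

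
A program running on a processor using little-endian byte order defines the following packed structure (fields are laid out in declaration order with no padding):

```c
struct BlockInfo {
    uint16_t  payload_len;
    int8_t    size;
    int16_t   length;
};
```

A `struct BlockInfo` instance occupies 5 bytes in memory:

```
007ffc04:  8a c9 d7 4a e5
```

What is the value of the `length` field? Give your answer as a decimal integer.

-6838

`length` follows `payload_len` (2 B), `size` (1 B), so it starts at offset 2 + 1 = 3 and occupies 2 bytes.
Bytes at offsets 3..4: 4A E5.
In little-endian order the low byte comes first in memory.
Reassemble most-significant byte first: E5 4A → 0xE54A.
Top bit is set, so as a signed 16-bit value this is 0xE54A − 2^16 = -6838.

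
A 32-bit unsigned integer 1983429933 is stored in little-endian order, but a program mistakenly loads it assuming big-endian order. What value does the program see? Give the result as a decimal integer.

1983429933 in 32-bit hexadecimal is 0x7638BD2D.
Stored little-endian, the bytes at ascending addresses are 2D BD 38 76.
Read back as big-endian, the last byte is least significant, giving 0x2DBD3876.
0x2DBD3876 = 767375478.

767375478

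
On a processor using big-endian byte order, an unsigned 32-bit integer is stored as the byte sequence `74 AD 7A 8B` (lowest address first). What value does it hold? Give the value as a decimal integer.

In big-endian order the high byte comes first in memory.
The bytes are already most-significant first: 0x74AD7A8B.
0x74AD7A8B = 1957526155.

1957526155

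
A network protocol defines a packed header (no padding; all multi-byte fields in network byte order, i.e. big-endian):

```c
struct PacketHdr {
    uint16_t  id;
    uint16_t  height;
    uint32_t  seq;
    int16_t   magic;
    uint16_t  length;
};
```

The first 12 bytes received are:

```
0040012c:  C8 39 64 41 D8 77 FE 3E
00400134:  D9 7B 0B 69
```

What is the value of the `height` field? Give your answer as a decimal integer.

`height` follows `id` (2 bytes), so it starts at byte offset 2 and occupies 2 bytes.
Bytes at offsets 2..3: 64 41.
Big-endian stores the most-significant byte at the lowest address.
The bytes are already most-significant first: 0x6441.
0x6441 = 25665.

25665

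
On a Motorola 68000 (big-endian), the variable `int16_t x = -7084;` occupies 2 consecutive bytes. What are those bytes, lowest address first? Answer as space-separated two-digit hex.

Two's complement of -7084 in 16 bits: 7084 = 0x1BAC; invert → 0xE453; add 1 → 0xE454.
Split into bytes (most-significant first): E4 54.
In big-endian order the high byte comes first in memory.
So the memory order matches the most-significant-first order: E4 54.

E4 54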